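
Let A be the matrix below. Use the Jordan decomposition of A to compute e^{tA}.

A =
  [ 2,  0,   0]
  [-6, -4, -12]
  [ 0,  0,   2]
e^{tA} =
  [exp(2*t), 0, 0]
  [-exp(2*t) + exp(-4*t), exp(-4*t), -2*exp(2*t) + 2*exp(-4*t)]
  [0, 0, exp(2*t)]

Strategy: write A = P · J · P⁻¹ where J is a Jordan canonical form, so e^{tA} = P · e^{tJ} · P⁻¹, and e^{tJ} can be computed block-by-block.

A has Jordan form
J =
  [-4, 0, 0]
  [ 0, 2, 0]
  [ 0, 0, 2]
(up to reordering of blocks).

Per-block formulas:
  For a 1×1 block at λ = 2: exp(t · [2]) = [e^(2t)].
  For a 1×1 block at λ = -4: exp(t · [-4]) = [e^(-4t)].

After assembling e^{tJ} and conjugating by P, we get:

e^{tA} =
  [exp(2*t), 0, 0]
  [-exp(2*t) + exp(-4*t), exp(-4*t), -2*exp(2*t) + 2*exp(-4*t)]
  [0, 0, exp(2*t)]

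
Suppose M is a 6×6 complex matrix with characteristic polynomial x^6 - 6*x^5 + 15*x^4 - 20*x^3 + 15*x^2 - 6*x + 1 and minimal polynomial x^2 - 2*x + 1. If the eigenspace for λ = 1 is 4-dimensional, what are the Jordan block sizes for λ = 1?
Block sizes for λ = 1: [2, 2, 1, 1]

Step 1 — from the characteristic polynomial, algebraic multiplicity of λ = 1 is 6. From dim ker(M − (1)·I) = 4, there are exactly 4 Jordan blocks for λ = 1.
Step 2 — from the minimal polynomial, the factor (x − 1)^2 tells us the largest block for λ = 1 has size 2.
Step 3 — with total size 6, 4 blocks, and largest block 2, the block sizes (in nonincreasing order) are [2, 2, 1, 1].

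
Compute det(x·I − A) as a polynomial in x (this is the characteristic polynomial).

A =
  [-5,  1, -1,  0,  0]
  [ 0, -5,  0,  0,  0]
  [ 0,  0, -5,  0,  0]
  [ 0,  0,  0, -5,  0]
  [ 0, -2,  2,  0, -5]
x^5 + 25*x^4 + 250*x^3 + 1250*x^2 + 3125*x + 3125

Expanding det(x·I − A) (e.g. by cofactor expansion or by noting that A is similar to its Jordan form J, which has the same characteristic polynomial as A) gives
  χ_A(x) = x^5 + 25*x^4 + 250*x^3 + 1250*x^2 + 3125*x + 3125
which factors as (x + 5)^5. The eigenvalues (with algebraic multiplicities) are λ = -5 with multiplicity 5.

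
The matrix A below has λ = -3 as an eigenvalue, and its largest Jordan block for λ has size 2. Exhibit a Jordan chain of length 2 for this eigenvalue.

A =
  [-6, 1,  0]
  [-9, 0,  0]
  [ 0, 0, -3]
A Jordan chain for λ = -3 of length 2:
v_1 = (-3, -9, 0)ᵀ
v_2 = (1, 0, 0)ᵀ

Let N = A − (-3)·I. We want v_2 with N^2 v_2 = 0 but N^1 v_2 ≠ 0; then v_{j-1} := N · v_j for j = 2, …, 2.

Pick v_2 = (1, 0, 0)ᵀ.
Then v_1 = N · v_2 = (-3, -9, 0)ᵀ.

Sanity check: (A − (-3)·I) v_1 = (0, 0, 0)ᵀ = 0. ✓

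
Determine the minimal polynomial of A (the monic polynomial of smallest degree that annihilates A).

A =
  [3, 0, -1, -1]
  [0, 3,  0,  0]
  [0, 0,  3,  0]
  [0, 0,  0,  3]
x^2 - 6*x + 9

The characteristic polynomial is χ_A(x) = (x - 3)^4, so the eigenvalues are known. The minimal polynomial is
  m_A(x) = Π_λ (x − λ)^{k_λ}
where k_λ is the size of the *largest* Jordan block for λ (equivalently, the smallest k with (A − λI)^k v = 0 for every generalised eigenvector v of λ).

  λ = 3: largest Jordan block has size 2, contributing (x − 3)^2

So m_A(x) = (x - 3)^2 = x^2 - 6*x + 9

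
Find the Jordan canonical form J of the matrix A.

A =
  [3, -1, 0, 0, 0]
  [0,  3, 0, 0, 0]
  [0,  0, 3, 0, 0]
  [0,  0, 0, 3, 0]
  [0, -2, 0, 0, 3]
J_2(3) ⊕ J_1(3) ⊕ J_1(3) ⊕ J_1(3)

The characteristic polynomial is
  det(x·I − A) = x^5 - 15*x^4 + 90*x^3 - 270*x^2 + 405*x - 243 = (x - 3)^5

Eigenvalues and multiplicities (the geometric multiplicity of λ is n − rank(A − λI), which equals the number of Jordan blocks for λ):
  λ = 3: algebraic multiplicity = 5, geometric multiplicity = 4

Determining the block sizes for each eigenvalue:
  λ = 3: 4 blocks summing to 5 forces exactly one block of size 2 and the rest size 1 → block sizes [2, 1, 1, 1]

Assembling the blocks gives a Jordan form
J =
  [3, 1, 0, 0, 0]
  [0, 3, 0, 0, 0]
  [0, 0, 3, 0, 0]
  [0, 0, 0, 3, 0]
  [0, 0, 0, 0, 3]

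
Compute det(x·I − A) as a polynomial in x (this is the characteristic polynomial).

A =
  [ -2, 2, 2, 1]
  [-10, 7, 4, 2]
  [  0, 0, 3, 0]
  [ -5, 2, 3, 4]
x^4 - 12*x^3 + 54*x^2 - 108*x + 81

Expanding det(x·I − A) (e.g. by cofactor expansion or by noting that A is similar to its Jordan form J, which has the same characteristic polynomial as A) gives
  χ_A(x) = x^4 - 12*x^3 + 54*x^2 - 108*x + 81
which factors as (x - 3)^4. The eigenvalues (with algebraic multiplicities) are λ = 3 with multiplicity 4.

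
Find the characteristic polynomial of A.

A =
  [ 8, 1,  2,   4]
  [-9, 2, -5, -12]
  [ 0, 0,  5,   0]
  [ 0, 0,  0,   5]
x^4 - 20*x^3 + 150*x^2 - 500*x + 625

Expanding det(x·I − A) (e.g. by cofactor expansion or by noting that A is similar to its Jordan form J, which has the same characteristic polynomial as A) gives
  χ_A(x) = x^4 - 20*x^3 + 150*x^2 - 500*x + 625
which factors as (x - 5)^4. The eigenvalues (with algebraic multiplicities) are λ = 5 with multiplicity 4.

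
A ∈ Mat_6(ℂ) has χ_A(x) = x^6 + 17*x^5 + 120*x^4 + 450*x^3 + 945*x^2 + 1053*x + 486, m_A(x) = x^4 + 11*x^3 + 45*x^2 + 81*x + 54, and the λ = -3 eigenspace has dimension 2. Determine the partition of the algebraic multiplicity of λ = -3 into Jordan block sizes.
Block sizes for λ = -3: [3, 2]

Step 1 — from the characteristic polynomial, algebraic multiplicity of λ = -3 is 5. From dim ker(A − (-3)·I) = 2, there are exactly 2 Jordan blocks for λ = -3.
Step 2 — from the minimal polynomial, the factor (x + 3)^3 tells us the largest block for λ = -3 has size 3.
Step 3 — with total size 5, 2 blocks, and largest block 3, the block sizes (in nonincreasing order) are [3, 2].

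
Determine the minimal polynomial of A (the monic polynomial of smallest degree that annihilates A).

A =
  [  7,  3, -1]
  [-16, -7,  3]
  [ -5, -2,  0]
x^3

The characteristic polynomial is χ_A(x) = x^3, so the eigenvalues are known. The minimal polynomial is
  m_A(x) = Π_λ (x − λ)^{k_λ}
where k_λ is the size of the *largest* Jordan block for λ (equivalently, the smallest k with (A − λI)^k v = 0 for every generalised eigenvector v of λ).

  λ = 0: largest Jordan block has size 3, contributing (x − 0)^3

So m_A(x) = x^3 = x^3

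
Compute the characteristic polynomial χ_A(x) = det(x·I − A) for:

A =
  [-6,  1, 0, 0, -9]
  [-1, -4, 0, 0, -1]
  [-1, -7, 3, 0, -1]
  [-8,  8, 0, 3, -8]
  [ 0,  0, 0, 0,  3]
x^5 + x^4 - 38*x^3 + 18*x^2 + 405*x - 675

Expanding det(x·I − A) (e.g. by cofactor expansion or by noting that A is similar to its Jordan form J, which has the same characteristic polynomial as A) gives
  χ_A(x) = x^5 + x^4 - 38*x^3 + 18*x^2 + 405*x - 675
which factors as (x - 3)^3*(x + 5)^2. The eigenvalues (with algebraic multiplicities) are λ = -5 with multiplicity 2, λ = 3 with multiplicity 3.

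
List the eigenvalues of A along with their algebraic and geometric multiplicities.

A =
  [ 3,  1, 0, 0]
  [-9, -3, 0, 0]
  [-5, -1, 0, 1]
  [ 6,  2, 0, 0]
λ = 0: alg = 4, geom = 2

Step 1 — factor the characteristic polynomial to read off the algebraic multiplicities:
  χ_A(x) = x^4

Step 2 — compute geometric multiplicities via the rank-nullity identity g(λ) = n − rank(A − λI):
  rank(A − (0)·I) = 2, so dim ker(A − (0)·I) = n − 2 = 2

Summary:
  λ = 0: algebraic multiplicity = 4, geometric multiplicity = 2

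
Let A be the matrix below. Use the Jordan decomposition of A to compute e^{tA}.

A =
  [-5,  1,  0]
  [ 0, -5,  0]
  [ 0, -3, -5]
e^{tA} =
  [exp(-5*t), t*exp(-5*t), 0]
  [0, exp(-5*t), 0]
  [0, -3*t*exp(-5*t), exp(-5*t)]

Strategy: write A = P · J · P⁻¹ where J is a Jordan canonical form, so e^{tA} = P · e^{tJ} · P⁻¹, and e^{tJ} can be computed block-by-block.

A has Jordan form
J =
  [-5,  1,  0]
  [ 0, -5,  0]
  [ 0,  0, -5]
(up to reordering of blocks).

Per-block formulas:
  For a 2×2 Jordan block J_2(-5): exp(t · J_2(-5)) = e^(-5t)·(I + t·N), where N is the 2×2 nilpotent shift.
  For a 1×1 block at λ = -5: exp(t · [-5]) = [e^(-5t)].

After assembling e^{tJ} and conjugating by P, we get:

e^{tA} =
  [exp(-5*t), t*exp(-5*t), 0]
  [0, exp(-5*t), 0]
  [0, -3*t*exp(-5*t), exp(-5*t)]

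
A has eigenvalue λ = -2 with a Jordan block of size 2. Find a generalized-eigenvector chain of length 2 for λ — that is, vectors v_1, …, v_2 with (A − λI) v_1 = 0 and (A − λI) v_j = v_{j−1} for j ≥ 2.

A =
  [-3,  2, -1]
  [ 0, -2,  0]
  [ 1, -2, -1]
A Jordan chain for λ = -2 of length 2:
v_1 = (-1, 0, 1)ᵀ
v_2 = (1, 0, 0)ᵀ

Let N = A − (-2)·I. We want v_2 with N^2 v_2 = 0 but N^1 v_2 ≠ 0; then v_{j-1} := N · v_j for j = 2, …, 2.

Pick v_2 = (1, 0, 0)ᵀ.
Then v_1 = N · v_2 = (-1, 0, 1)ᵀ.

Sanity check: (A − (-2)·I) v_1 = (0, 0, 0)ᵀ = 0. ✓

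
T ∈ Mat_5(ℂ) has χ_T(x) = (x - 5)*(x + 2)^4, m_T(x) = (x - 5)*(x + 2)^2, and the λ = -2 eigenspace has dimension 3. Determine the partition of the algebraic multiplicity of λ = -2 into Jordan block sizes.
Block sizes for λ = -2: [2, 1, 1]

Step 1 — from the characteristic polynomial, algebraic multiplicity of λ = -2 is 4. From dim ker(T − (-2)·I) = 3, there are exactly 3 Jordan blocks for λ = -2.
Step 2 — from the minimal polynomial, the factor (x + 2)^2 tells us the largest block for λ = -2 has size 2.
Step 3 — with total size 4, 3 blocks, and largest block 2, the block sizes (in nonincreasing order) are [2, 1, 1].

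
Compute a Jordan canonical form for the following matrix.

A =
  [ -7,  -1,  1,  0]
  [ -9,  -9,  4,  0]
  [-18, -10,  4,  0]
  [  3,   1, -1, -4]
J_3(-4) ⊕ J_1(-4)

The characteristic polynomial is
  det(x·I − A) = x^4 + 16*x^3 + 96*x^2 + 256*x + 256 = (x + 4)^4

Eigenvalues and multiplicities (the geometric multiplicity of λ is n − rank(A − λI), which equals the number of Jordan blocks for λ):
  λ = -4: algebraic multiplicity = 4, geometric multiplicity = 2

Determining the block sizes for each eigenvalue:
  λ = -4: with am = 4 and gm = 2, the partition is not yet determined (e.g. several partitions of 4 into 2 parts exist). Let N = A − (-4)·I. Computing rank(N^1) = 2, rank(N^2) = 1, rank(N^3) = 0; the number of blocks of size ≥ j is rank(N^{j−1}) − rank(N^j), giving [2, 1, 1]. So we have 1 block(s) of size 3, 1 block(s) of size 1 → block sizes [3, 1]

Assembling the blocks gives a Jordan form
J =
  [-4,  1,  0,  0]
  [ 0, -4,  1,  0]
  [ 0,  0, -4,  0]
  [ 0,  0,  0, -4]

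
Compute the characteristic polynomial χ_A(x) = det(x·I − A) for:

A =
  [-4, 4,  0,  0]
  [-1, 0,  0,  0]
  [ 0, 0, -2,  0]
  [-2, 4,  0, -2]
x^4 + 8*x^3 + 24*x^2 + 32*x + 16

Expanding det(x·I − A) (e.g. by cofactor expansion or by noting that A is similar to its Jordan form J, which has the same characteristic polynomial as A) gives
  χ_A(x) = x^4 + 8*x^3 + 24*x^2 + 32*x + 16
which factors as (x + 2)^4. The eigenvalues (with algebraic multiplicities) are λ = -2 with multiplicity 4.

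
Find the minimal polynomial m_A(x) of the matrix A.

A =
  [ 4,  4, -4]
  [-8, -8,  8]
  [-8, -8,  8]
x^2 - 4*x

The characteristic polynomial is χ_A(x) = x^2*(x - 4), so the eigenvalues are known. The minimal polynomial is
  m_A(x) = Π_λ (x − λ)^{k_λ}
where k_λ is the size of the *largest* Jordan block for λ (equivalently, the smallest k with (A − λI)^k v = 0 for every generalised eigenvector v of λ).

  λ = 0: largest Jordan block has size 1, contributing (x − 0)
  λ = 4: largest Jordan block has size 1, contributing (x − 4)

So m_A(x) = x*(x - 4) = x^2 - 4*x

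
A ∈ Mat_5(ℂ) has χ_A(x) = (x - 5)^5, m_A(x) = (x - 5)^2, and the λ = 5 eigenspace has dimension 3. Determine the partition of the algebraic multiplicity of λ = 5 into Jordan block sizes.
Block sizes for λ = 5: [2, 2, 1]

Step 1 — from the characteristic polynomial, algebraic multiplicity of λ = 5 is 5. From dim ker(A − (5)·I) = 3, there are exactly 3 Jordan blocks for λ = 5.
Step 2 — from the minimal polynomial, the factor (x − 5)^2 tells us the largest block for λ = 5 has size 2.
Step 3 — with total size 5, 3 blocks, and largest block 2, the block sizes (in nonincreasing order) are [2, 2, 1].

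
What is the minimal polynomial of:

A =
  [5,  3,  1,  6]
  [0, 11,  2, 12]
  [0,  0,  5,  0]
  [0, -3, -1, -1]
x^2 - 10*x + 25

The characteristic polynomial is χ_A(x) = (x - 5)^4, so the eigenvalues are known. The minimal polynomial is
  m_A(x) = Π_λ (x − λ)^{k_λ}
where k_λ is the size of the *largest* Jordan block for λ (equivalently, the smallest k with (A − λI)^k v = 0 for every generalised eigenvector v of λ).

  λ = 5: largest Jordan block has size 2, contributing (x − 5)^2

So m_A(x) = (x - 5)^2 = x^2 - 10*x + 25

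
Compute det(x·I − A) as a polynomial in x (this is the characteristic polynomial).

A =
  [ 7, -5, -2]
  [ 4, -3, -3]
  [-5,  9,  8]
x^3 - 12*x^2 + 48*x - 64

Expanding det(x·I − A) (e.g. by cofactor expansion or by noting that A is similar to its Jordan form J, which has the same characteristic polynomial as A) gives
  χ_A(x) = x^3 - 12*x^2 + 48*x - 64
which factors as (x - 4)^3. The eigenvalues (with algebraic multiplicities) are λ = 4 with multiplicity 3.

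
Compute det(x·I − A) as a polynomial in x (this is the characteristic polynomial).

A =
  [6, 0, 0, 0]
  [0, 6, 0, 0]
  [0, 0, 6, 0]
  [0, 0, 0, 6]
x^4 - 24*x^3 + 216*x^2 - 864*x + 1296

Expanding det(x·I − A) (e.g. by cofactor expansion or by noting that A is similar to its Jordan form J, which has the same characteristic polynomial as A) gives
  χ_A(x) = x^4 - 24*x^3 + 216*x^2 - 864*x + 1296
which factors as (x - 6)^4. The eigenvalues (with algebraic multiplicities) are λ = 6 with multiplicity 4.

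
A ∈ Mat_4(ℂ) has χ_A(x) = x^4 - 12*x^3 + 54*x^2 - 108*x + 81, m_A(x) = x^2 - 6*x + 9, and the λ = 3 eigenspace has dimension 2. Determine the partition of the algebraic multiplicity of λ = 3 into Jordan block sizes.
Block sizes for λ = 3: [2, 2]

Step 1 — from the characteristic polynomial, algebraic multiplicity of λ = 3 is 4. From dim ker(A − (3)·I) = 2, there are exactly 2 Jordan blocks for λ = 3.
Step 2 — from the minimal polynomial, the factor (x − 3)^2 tells us the largest block for λ = 3 has size 2.
Step 3 — with total size 4, 2 blocks, and largest block 2, the block sizes (in nonincreasing order) are [2, 2].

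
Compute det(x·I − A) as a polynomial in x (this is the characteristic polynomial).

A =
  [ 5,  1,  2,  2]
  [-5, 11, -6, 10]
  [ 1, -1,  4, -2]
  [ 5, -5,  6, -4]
x^4 - 16*x^3 + 88*x^2 - 192*x + 144

Expanding det(x·I − A) (e.g. by cofactor expansion or by noting that A is similar to its Jordan form J, which has the same characteristic polynomial as A) gives
  χ_A(x) = x^4 - 16*x^3 + 88*x^2 - 192*x + 144
which factors as (x - 6)^2*(x - 2)^2. The eigenvalues (with algebraic multiplicities) are λ = 2 with multiplicity 2, λ = 6 with multiplicity 2.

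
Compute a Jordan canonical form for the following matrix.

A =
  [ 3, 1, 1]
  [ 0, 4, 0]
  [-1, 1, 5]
J_2(4) ⊕ J_1(4)

The characteristic polynomial is
  det(x·I − A) = x^3 - 12*x^2 + 48*x - 64 = (x - 4)^3

Eigenvalues and multiplicities (the geometric multiplicity of λ is n − rank(A − λI), which equals the number of Jordan blocks for λ):
  λ = 4: algebraic multiplicity = 3, geometric multiplicity = 2

Determining the block sizes for each eigenvalue:
  λ = 4: 2 blocks summing to 3 forces exactly one block of size 2 and the rest size 1 → block sizes [2, 1]

Assembling the blocks gives a Jordan form
J =
  [4, 1, 0]
  [0, 4, 0]
  [0, 0, 4]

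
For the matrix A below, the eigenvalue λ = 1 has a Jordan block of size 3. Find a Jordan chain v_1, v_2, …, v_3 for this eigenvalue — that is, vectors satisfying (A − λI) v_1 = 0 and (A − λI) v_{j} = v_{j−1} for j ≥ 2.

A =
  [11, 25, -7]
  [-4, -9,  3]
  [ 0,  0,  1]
A Jordan chain for λ = 1 of length 3:
v_1 = (5, -2, 0)ᵀ
v_2 = (-7, 3, 0)ᵀ
v_3 = (0, 0, 1)ᵀ

Let N = A − (1)·I. We want v_3 with N^3 v_3 = 0 but N^2 v_3 ≠ 0; then v_{j-1} := N · v_j for j = 3, …, 2.

Pick v_3 = (0, 0, 1)ᵀ.
Then v_2 = N · v_3 = (-7, 3, 0)ᵀ.
Then v_1 = N · v_2 = (5, -2, 0)ᵀ.

Sanity check: (A − (1)·I) v_1 = (0, 0, 0)ᵀ = 0. ✓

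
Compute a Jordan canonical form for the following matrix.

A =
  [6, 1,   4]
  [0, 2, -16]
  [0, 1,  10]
J_2(6) ⊕ J_1(6)

The characteristic polynomial is
  det(x·I − A) = x^3 - 18*x^2 + 108*x - 216 = (x - 6)^3

Eigenvalues and multiplicities (the geometric multiplicity of λ is n − rank(A − λI), which equals the number of Jordan blocks for λ):
  λ = 6: algebraic multiplicity = 3, geometric multiplicity = 2

Determining the block sizes for each eigenvalue:
  λ = 6: 2 blocks summing to 3 forces exactly one block of size 2 and the rest size 1 → block sizes [2, 1]

Assembling the blocks gives a Jordan form
J =
  [6, 1, 0]
  [0, 6, 0]
  [0, 0, 6]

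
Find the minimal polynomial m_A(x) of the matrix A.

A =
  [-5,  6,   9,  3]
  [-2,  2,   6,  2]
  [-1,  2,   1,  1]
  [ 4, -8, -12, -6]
x^2 + 4*x + 4

The characteristic polynomial is χ_A(x) = (x + 2)^4, so the eigenvalues are known. The minimal polynomial is
  m_A(x) = Π_λ (x − λ)^{k_λ}
where k_λ is the size of the *largest* Jordan block for λ (equivalently, the smallest k with (A − λI)^k v = 0 for every generalised eigenvector v of λ).

  λ = -2: largest Jordan block has size 2, contributing (x + 2)^2

So m_A(x) = (x + 2)^2 = x^2 + 4*x + 4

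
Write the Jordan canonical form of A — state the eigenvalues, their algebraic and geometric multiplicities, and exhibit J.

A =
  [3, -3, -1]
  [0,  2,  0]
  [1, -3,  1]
J_2(2) ⊕ J_1(2)

The characteristic polynomial is
  det(x·I − A) = x^3 - 6*x^2 + 12*x - 8 = (x - 2)^3

Eigenvalues and multiplicities (the geometric multiplicity of λ is n − rank(A − λI), which equals the number of Jordan blocks for λ):
  λ = 2: algebraic multiplicity = 3, geometric multiplicity = 2

Determining the block sizes for each eigenvalue:
  λ = 2: 2 blocks summing to 3 forces exactly one block of size 2 and the rest size 1 → block sizes [2, 1]

Assembling the blocks gives a Jordan form
J =
  [2, 1, 0]
  [0, 2, 0]
  [0, 0, 2]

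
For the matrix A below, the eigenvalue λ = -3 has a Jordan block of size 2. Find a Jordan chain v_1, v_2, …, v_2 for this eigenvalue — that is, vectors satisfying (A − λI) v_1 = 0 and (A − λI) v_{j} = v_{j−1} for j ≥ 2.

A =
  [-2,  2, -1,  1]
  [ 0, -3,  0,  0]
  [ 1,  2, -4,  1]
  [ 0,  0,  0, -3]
A Jordan chain for λ = -3 of length 2:
v_1 = (1, 0, 1, 0)ᵀ
v_2 = (1, 0, 0, 0)ᵀ

Let N = A − (-3)·I. We want v_2 with N^2 v_2 = 0 but N^1 v_2 ≠ 0; then v_{j-1} := N · v_j for j = 2, …, 2.

Pick v_2 = (1, 0, 0, 0)ᵀ.
Then v_1 = N · v_2 = (1, 0, 1, 0)ᵀ.

Sanity check: (A − (-3)·I) v_1 = (0, 0, 0, 0)ᵀ = 0. ✓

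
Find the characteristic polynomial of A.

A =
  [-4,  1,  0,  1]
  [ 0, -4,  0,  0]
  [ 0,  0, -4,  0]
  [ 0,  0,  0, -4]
x^4 + 16*x^3 + 96*x^2 + 256*x + 256

Expanding det(x·I − A) (e.g. by cofactor expansion or by noting that A is similar to its Jordan form J, which has the same characteristic polynomial as A) gives
  χ_A(x) = x^4 + 16*x^3 + 96*x^2 + 256*x + 256
which factors as (x + 4)^4. The eigenvalues (with algebraic multiplicities) are λ = -4 with multiplicity 4.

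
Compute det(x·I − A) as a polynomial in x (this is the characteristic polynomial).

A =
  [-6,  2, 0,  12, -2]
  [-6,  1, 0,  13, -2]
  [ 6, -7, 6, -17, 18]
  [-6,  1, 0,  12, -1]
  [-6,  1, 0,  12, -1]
x^5 - 12*x^4 + 36*x^3

Expanding det(x·I − A) (e.g. by cofactor expansion or by noting that A is similar to its Jordan form J, which has the same characteristic polynomial as A) gives
  χ_A(x) = x^5 - 12*x^4 + 36*x^3
which factors as x^3*(x - 6)^2. The eigenvalues (with algebraic multiplicities) are λ = 0 with multiplicity 3, λ = 6 with multiplicity 2.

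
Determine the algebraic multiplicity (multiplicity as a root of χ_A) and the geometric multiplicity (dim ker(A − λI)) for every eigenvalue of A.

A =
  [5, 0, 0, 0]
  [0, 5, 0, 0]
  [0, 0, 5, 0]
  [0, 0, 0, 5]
λ = 5: alg = 4, geom = 4

Step 1 — factor the characteristic polynomial to read off the algebraic multiplicities:
  χ_A(x) = (x - 5)^4

Step 2 — compute geometric multiplicities via the rank-nullity identity g(λ) = n − rank(A − λI):
  rank(A − (5)·I) = 0, so dim ker(A − (5)·I) = n − 0 = 4

Summary:
  λ = 5: algebraic multiplicity = 4, geometric multiplicity = 4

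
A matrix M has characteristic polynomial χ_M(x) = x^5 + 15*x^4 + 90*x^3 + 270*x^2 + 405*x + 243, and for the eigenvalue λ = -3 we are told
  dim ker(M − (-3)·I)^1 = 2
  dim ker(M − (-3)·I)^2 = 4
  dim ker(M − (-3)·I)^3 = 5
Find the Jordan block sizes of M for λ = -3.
Block sizes for λ = -3: [3, 2]

From the dimensions of kernels of powers, the number of Jordan blocks of size at least j is d_j − d_{j−1} where d_j = dim ker(N^j) (with d_0 = 0). Computing the differences gives [2, 2, 1].
The number of blocks of size exactly k is (#blocks of size ≥ k) − (#blocks of size ≥ k + 1), so the partition is: 1 block(s) of size 2, 1 block(s) of size 3.
In nonincreasing order the block sizes are [3, 2].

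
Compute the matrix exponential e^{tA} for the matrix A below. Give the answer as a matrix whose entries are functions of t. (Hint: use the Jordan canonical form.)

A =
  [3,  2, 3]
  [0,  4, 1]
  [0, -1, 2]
e^{tA} =
  [exp(3*t), -t^2*exp(3*t)/2 + 2*t*exp(3*t), -t^2*exp(3*t)/2 + 3*t*exp(3*t)]
  [0, t*exp(3*t) + exp(3*t), t*exp(3*t)]
  [0, -t*exp(3*t), -t*exp(3*t) + exp(3*t)]

Strategy: write A = P · J · P⁻¹ where J is a Jordan canonical form, so e^{tA} = P · e^{tJ} · P⁻¹, and e^{tJ} can be computed block-by-block.

A has Jordan form
J =
  [3, 1, 0]
  [0, 3, 1]
  [0, 0, 3]
(up to reordering of blocks).

Per-block formulas:
  For a 3×3 Jordan block J_3(3): exp(t · J_3(3)) = e^(3t)·(I + t·N + (t^2/2)·N^2), where N is the 3×3 nilpotent shift.

After assembling e^{tJ} and conjugating by P, we get:

e^{tA} =
  [exp(3*t), -t^2*exp(3*t)/2 + 2*t*exp(3*t), -t^2*exp(3*t)/2 + 3*t*exp(3*t)]
  [0, t*exp(3*t) + exp(3*t), t*exp(3*t)]
  [0, -t*exp(3*t), -t*exp(3*t) + exp(3*t)]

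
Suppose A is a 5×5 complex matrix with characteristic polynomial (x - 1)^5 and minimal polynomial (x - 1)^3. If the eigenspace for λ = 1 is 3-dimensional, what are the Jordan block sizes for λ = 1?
Block sizes for λ = 1: [3, 1, 1]

Step 1 — from the characteristic polynomial, algebraic multiplicity of λ = 1 is 5. From dim ker(A − (1)·I) = 3, there are exactly 3 Jordan blocks for λ = 1.
Step 2 — from the minimal polynomial, the factor (x − 1)^3 tells us the largest block for λ = 1 has size 3.
Step 3 — with total size 5, 3 blocks, and largest block 3, the block sizes (in nonincreasing order) are [3, 1, 1].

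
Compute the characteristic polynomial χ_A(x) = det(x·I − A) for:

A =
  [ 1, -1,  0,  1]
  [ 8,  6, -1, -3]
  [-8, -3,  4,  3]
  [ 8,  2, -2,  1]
x^4 - 12*x^3 + 54*x^2 - 108*x + 81

Expanding det(x·I − A) (e.g. by cofactor expansion or by noting that A is similar to its Jordan form J, which has the same characteristic polynomial as A) gives
  χ_A(x) = x^4 - 12*x^3 + 54*x^2 - 108*x + 81
which factors as (x - 3)^4. The eigenvalues (with algebraic multiplicities) are λ = 3 with multiplicity 4.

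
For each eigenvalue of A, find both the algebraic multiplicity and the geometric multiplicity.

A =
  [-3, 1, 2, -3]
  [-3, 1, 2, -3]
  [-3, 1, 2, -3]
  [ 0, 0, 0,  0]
λ = 0: alg = 4, geom = 3

Step 1 — factor the characteristic polynomial to read off the algebraic multiplicities:
  χ_A(x) = x^4

Step 2 — compute geometric multiplicities via the rank-nullity identity g(λ) = n − rank(A − λI):
  rank(A − (0)·I) = 1, so dim ker(A − (0)·I) = n − 1 = 3

Summary:
  λ = 0: algebraic multiplicity = 4, geometric multiplicity = 3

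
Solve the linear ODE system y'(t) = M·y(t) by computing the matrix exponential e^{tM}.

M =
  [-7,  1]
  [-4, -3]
e^{tM} =
  [-2*t*exp(-5*t) + exp(-5*t), t*exp(-5*t)]
  [-4*t*exp(-5*t), 2*t*exp(-5*t) + exp(-5*t)]

Strategy: write M = P · J · P⁻¹ where J is a Jordan canonical form, so e^{tM} = P · e^{tJ} · P⁻¹, and e^{tJ} can be computed block-by-block.

M has Jordan form
J =
  [-5,  1]
  [ 0, -5]
(up to reordering of blocks).

Per-block formulas:
  For a 2×2 Jordan block J_2(-5): exp(t · J_2(-5)) = e^(-5t)·(I + t·N), where N is the 2×2 nilpotent shift.

After assembling e^{tJ} and conjugating by P, we get:

e^{tM} =
  [-2*t*exp(-5*t) + exp(-5*t), t*exp(-5*t)]
  [-4*t*exp(-5*t), 2*t*exp(-5*t) + exp(-5*t)]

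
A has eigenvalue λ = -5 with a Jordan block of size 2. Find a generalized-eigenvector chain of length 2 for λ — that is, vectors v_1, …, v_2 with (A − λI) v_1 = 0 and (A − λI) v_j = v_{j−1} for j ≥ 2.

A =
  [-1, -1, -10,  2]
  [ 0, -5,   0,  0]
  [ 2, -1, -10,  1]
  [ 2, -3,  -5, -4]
A Jordan chain for λ = -5 of length 2:
v_1 = (4, 0, 2, 2)ᵀ
v_2 = (1, 0, 0, 0)ᵀ

Let N = A − (-5)·I. We want v_2 with N^2 v_2 = 0 but N^1 v_2 ≠ 0; then v_{j-1} := N · v_j for j = 2, …, 2.

Pick v_2 = (1, 0, 0, 0)ᵀ.
Then v_1 = N · v_2 = (4, 0, 2, 2)ᵀ.

Sanity check: (A − (-5)·I) v_1 = (0, 0, 0, 0)ᵀ = 0. ✓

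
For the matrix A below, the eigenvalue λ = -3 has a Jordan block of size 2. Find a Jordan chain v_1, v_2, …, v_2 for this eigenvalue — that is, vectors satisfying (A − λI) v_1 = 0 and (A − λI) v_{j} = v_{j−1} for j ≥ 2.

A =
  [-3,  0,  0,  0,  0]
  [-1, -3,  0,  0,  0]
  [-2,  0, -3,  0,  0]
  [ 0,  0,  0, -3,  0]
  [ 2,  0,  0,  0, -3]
A Jordan chain for λ = -3 of length 2:
v_1 = (0, -1, -2, 0, 2)ᵀ
v_2 = (1, 0, 0, 0, 0)ᵀ

Let N = A − (-3)·I. We want v_2 with N^2 v_2 = 0 but N^1 v_2 ≠ 0; then v_{j-1} := N · v_j for j = 2, …, 2.

Pick v_2 = (1, 0, 0, 0, 0)ᵀ.
Then v_1 = N · v_2 = (0, -1, -2, 0, 2)ᵀ.

Sanity check: (A − (-3)·I) v_1 = (0, 0, 0, 0, 0)ᵀ = 0. ✓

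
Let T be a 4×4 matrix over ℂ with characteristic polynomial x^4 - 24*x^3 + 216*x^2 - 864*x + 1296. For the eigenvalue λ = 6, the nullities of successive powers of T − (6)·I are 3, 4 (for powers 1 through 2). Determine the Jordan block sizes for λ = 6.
Block sizes for λ = 6: [2, 1, 1]

From the dimensions of kernels of powers, the number of Jordan blocks of size at least j is d_j − d_{j−1} where d_j = dim ker(N^j) (with d_0 = 0). Computing the differences gives [3, 1].
The number of blocks of size exactly k is (#blocks of size ≥ k) − (#blocks of size ≥ k + 1), so the partition is: 2 block(s) of size 1, 1 block(s) of size 2.
In nonincreasing order the block sizes are [2, 1, 1].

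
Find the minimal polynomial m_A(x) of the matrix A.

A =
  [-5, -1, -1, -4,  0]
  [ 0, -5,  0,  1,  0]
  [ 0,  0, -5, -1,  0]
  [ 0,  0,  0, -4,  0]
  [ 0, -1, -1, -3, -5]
x^3 + 14*x^2 + 65*x + 100

The characteristic polynomial is χ_A(x) = (x + 4)*(x + 5)^4, so the eigenvalues are known. The minimal polynomial is
  m_A(x) = Π_λ (x − λ)^{k_λ}
where k_λ is the size of the *largest* Jordan block for λ (equivalently, the smallest k with (A − λI)^k v = 0 for every generalised eigenvector v of λ).

  λ = -5: largest Jordan block has size 2, contributing (x + 5)^2
  λ = -4: largest Jordan block has size 1, contributing (x + 4)

So m_A(x) = (x + 4)*(x + 5)^2 = x^3 + 14*x^2 + 65*x + 100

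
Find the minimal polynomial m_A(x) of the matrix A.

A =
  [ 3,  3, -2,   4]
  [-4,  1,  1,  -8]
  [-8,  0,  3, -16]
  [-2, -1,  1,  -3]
x^3 - 3*x^2 + 3*x - 1

The characteristic polynomial is χ_A(x) = (x - 1)^4, so the eigenvalues are known. The minimal polynomial is
  m_A(x) = Π_λ (x − λ)^{k_λ}
where k_λ is the size of the *largest* Jordan block for λ (equivalently, the smallest k with (A − λI)^k v = 0 for every generalised eigenvector v of λ).

  λ = 1: largest Jordan block has size 3, contributing (x − 1)^3

So m_A(x) = (x - 1)^3 = x^3 - 3*x^2 + 3*x - 1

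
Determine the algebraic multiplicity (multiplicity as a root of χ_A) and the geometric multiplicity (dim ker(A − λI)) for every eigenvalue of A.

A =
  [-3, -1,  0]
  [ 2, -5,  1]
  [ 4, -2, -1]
λ = -3: alg = 3, geom = 1

Step 1 — factor the characteristic polynomial to read off the algebraic multiplicities:
  χ_A(x) = (x + 3)^3

Step 2 — compute geometric multiplicities via the rank-nullity identity g(λ) = n − rank(A − λI):
  rank(A − (-3)·I) = 2, so dim ker(A − (-3)·I) = n − 2 = 1

Summary:
  λ = -3: algebraic multiplicity = 3, geometric multiplicity = 1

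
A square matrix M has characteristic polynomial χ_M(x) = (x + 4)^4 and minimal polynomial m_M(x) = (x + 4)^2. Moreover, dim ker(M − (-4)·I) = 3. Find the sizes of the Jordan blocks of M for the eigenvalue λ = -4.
Block sizes for λ = -4: [2, 1, 1]

Step 1 — from the characteristic polynomial, algebraic multiplicity of λ = -4 is 4. From dim ker(M − (-4)·I) = 3, there are exactly 3 Jordan blocks for λ = -4.
Step 2 — from the minimal polynomial, the factor (x + 4)^2 tells us the largest block for λ = -4 has size 2.
Step 3 — with total size 4, 3 blocks, and largest block 2, the block sizes (in nonincreasing order) are [2, 1, 1].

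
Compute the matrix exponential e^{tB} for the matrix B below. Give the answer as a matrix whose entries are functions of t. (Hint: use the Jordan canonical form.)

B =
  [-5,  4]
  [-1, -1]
e^{tB} =
  [-2*t*exp(-3*t) + exp(-3*t), 4*t*exp(-3*t)]
  [-t*exp(-3*t), 2*t*exp(-3*t) + exp(-3*t)]

Strategy: write B = P · J · P⁻¹ where J is a Jordan canonical form, so e^{tB} = P · e^{tJ} · P⁻¹, and e^{tJ} can be computed block-by-block.

B has Jordan form
J =
  [-3,  1]
  [ 0, -3]
(up to reordering of blocks).

Per-block formulas:
  For a 2×2 Jordan block J_2(-3): exp(t · J_2(-3)) = e^(-3t)·(I + t·N), where N is the 2×2 nilpotent shift.

After assembling e^{tJ} and conjugating by P, we get:

e^{tB} =
  [-2*t*exp(-3*t) + exp(-3*t), 4*t*exp(-3*t)]
  [-t*exp(-3*t), 2*t*exp(-3*t) + exp(-3*t)]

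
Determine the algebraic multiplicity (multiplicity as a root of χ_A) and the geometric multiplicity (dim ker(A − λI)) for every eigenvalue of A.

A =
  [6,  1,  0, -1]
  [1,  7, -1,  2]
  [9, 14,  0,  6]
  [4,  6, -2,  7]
λ = 5: alg = 4, geom = 2

Step 1 — factor the characteristic polynomial to read off the algebraic multiplicities:
  χ_A(x) = (x - 5)^4

Step 2 — compute geometric multiplicities via the rank-nullity identity g(λ) = n − rank(A − λI):
  rank(A − (5)·I) = 2, so dim ker(A − (5)·I) = n − 2 = 2

Summary:
  λ = 5: algebraic multiplicity = 4, geometric multiplicity = 2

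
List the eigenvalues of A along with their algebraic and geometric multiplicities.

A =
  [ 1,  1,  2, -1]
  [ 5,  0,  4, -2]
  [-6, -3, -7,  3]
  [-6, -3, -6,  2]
λ = -1: alg = 4, geom = 2

Step 1 — factor the characteristic polynomial to read off the algebraic multiplicities:
  χ_A(x) = (x + 1)^4

Step 2 — compute geometric multiplicities via the rank-nullity identity g(λ) = n − rank(A − λI):
  rank(A − (-1)·I) = 2, so dim ker(A − (-1)·I) = n − 2 = 2

Summary:
  λ = -1: algebraic multiplicity = 4, geometric multiplicity = 2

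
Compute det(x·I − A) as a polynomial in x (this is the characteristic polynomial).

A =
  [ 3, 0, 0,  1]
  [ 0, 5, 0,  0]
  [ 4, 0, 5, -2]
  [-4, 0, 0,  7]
x^4 - 20*x^3 + 150*x^2 - 500*x + 625

Expanding det(x·I − A) (e.g. by cofactor expansion or by noting that A is similar to its Jordan form J, which has the same characteristic polynomial as A) gives
  χ_A(x) = x^4 - 20*x^3 + 150*x^2 - 500*x + 625
which factors as (x - 5)^4. The eigenvalues (with algebraic multiplicities) are λ = 5 with multiplicity 4.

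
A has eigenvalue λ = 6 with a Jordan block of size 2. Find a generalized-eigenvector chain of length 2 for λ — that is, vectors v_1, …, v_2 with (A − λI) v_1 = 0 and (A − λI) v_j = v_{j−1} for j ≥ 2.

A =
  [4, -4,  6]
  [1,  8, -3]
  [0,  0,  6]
A Jordan chain for λ = 6 of length 2:
v_1 = (-2, 1, 0)ᵀ
v_2 = (1, 0, 0)ᵀ

Let N = A − (6)·I. We want v_2 with N^2 v_2 = 0 but N^1 v_2 ≠ 0; then v_{j-1} := N · v_j for j = 2, …, 2.

Pick v_2 = (1, 0, 0)ᵀ.
Then v_1 = N · v_2 = (-2, 1, 0)ᵀ.

Sanity check: (A − (6)·I) v_1 = (0, 0, 0)ᵀ = 0. ✓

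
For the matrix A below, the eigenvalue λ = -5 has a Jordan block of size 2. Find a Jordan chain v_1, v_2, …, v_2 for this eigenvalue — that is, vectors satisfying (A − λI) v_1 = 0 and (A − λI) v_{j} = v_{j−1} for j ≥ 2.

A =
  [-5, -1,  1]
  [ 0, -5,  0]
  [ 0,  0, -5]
A Jordan chain for λ = -5 of length 2:
v_1 = (-1, 0, 0)ᵀ
v_2 = (0, 1, 0)ᵀ

Let N = A − (-5)·I. We want v_2 with N^2 v_2 = 0 but N^1 v_2 ≠ 0; then v_{j-1} := N · v_j for j = 2, …, 2.

Pick v_2 = (0, 1, 0)ᵀ.
Then v_1 = N · v_2 = (-1, 0, 0)ᵀ.

Sanity check: (A − (-5)·I) v_1 = (0, 0, 0)ᵀ = 0. ✓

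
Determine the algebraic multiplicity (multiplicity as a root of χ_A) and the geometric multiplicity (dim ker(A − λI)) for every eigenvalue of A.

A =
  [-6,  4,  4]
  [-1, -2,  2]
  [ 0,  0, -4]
λ = -4: alg = 3, geom = 2

Step 1 — factor the characteristic polynomial to read off the algebraic multiplicities:
  χ_A(x) = (x + 4)^3

Step 2 — compute geometric multiplicities via the rank-nullity identity g(λ) = n − rank(A − λI):
  rank(A − (-4)·I) = 1, so dim ker(A − (-4)·I) = n − 1 = 2

Summary:
  λ = -4: algebraic multiplicity = 3, geometric multiplicity = 2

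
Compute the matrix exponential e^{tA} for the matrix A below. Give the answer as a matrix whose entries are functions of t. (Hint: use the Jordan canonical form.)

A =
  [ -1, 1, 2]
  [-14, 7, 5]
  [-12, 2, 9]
e^{tA} =
  [-t^2*exp(5*t) - 6*t*exp(5*t) + exp(5*t), t*exp(5*t), t^2*exp(5*t)/2 + 2*t*exp(5*t)]
  [-2*t^2*exp(5*t) - 14*t*exp(5*t), 2*t*exp(5*t) + exp(5*t), t^2*exp(5*t) + 5*t*exp(5*t)]
  [-2*t^2*exp(5*t) - 12*t*exp(5*t), 2*t*exp(5*t), t^2*exp(5*t) + 4*t*exp(5*t) + exp(5*t)]

Strategy: write A = P · J · P⁻¹ where J is a Jordan canonical form, so e^{tA} = P · e^{tJ} · P⁻¹, and e^{tJ} can be computed block-by-block.

A has Jordan form
J =
  [5, 1, 0]
  [0, 5, 1]
  [0, 0, 5]
(up to reordering of blocks).

Per-block formulas:
  For a 3×3 Jordan block J_3(5): exp(t · J_3(5)) = e^(5t)·(I + t·N + (t^2/2)·N^2), where N is the 3×3 nilpotent shift.

After assembling e^{tJ} and conjugating by P, we get:

e^{tA} =
  [-t^2*exp(5*t) - 6*t*exp(5*t) + exp(5*t), t*exp(5*t), t^2*exp(5*t)/2 + 2*t*exp(5*t)]
  [-2*t^2*exp(5*t) - 14*t*exp(5*t), 2*t*exp(5*t) + exp(5*t), t^2*exp(5*t) + 5*t*exp(5*t)]
  [-2*t^2*exp(5*t) - 12*t*exp(5*t), 2*t*exp(5*t), t^2*exp(5*t) + 4*t*exp(5*t) + exp(5*t)]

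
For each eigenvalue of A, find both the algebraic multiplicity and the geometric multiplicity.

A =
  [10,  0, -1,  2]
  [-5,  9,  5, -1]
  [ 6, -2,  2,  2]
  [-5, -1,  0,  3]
λ = 6: alg = 4, geom = 2

Step 1 — factor the characteristic polynomial to read off the algebraic multiplicities:
  χ_A(x) = (x - 6)^4

Step 2 — compute geometric multiplicities via the rank-nullity identity g(λ) = n − rank(A − λI):
  rank(A − (6)·I) = 2, so dim ker(A − (6)·I) = n − 2 = 2

Summary:
  λ = 6: algebraic multiplicity = 4, geometric multiplicity = 2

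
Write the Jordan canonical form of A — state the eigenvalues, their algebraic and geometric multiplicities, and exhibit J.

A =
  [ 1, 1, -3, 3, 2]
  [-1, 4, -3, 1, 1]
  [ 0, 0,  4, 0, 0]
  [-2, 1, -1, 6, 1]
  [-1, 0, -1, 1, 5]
J_3(4) ⊕ J_2(4)

The characteristic polynomial is
  det(x·I − A) = x^5 - 20*x^4 + 160*x^3 - 640*x^2 + 1280*x - 1024 = (x - 4)^5

Eigenvalues and multiplicities (the geometric multiplicity of λ is n − rank(A − λI), which equals the number of Jordan blocks for λ):
  λ = 4: algebraic multiplicity = 5, geometric multiplicity = 2

Determining the block sizes for each eigenvalue:
  λ = 4: with am = 5 and gm = 2, the partition is not yet determined (e.g. several partitions of 5 into 2 parts exist). Let N = A − (4)·I. Computing rank(N^1) = 3, rank(N^2) = 1, rank(N^3) = 0; the number of blocks of size ≥ j is rank(N^{j−1}) − rank(N^j), giving [2, 2, 1]. So we have 1 block(s) of size 3, 1 block(s) of size 2 → block sizes [3, 2]

Assembling the blocks gives a Jordan form
J =
  [4, 1, 0, 0, 0]
  [0, 4, 1, 0, 0]
  [0, 0, 4, 0, 0]
  [0, 0, 0, 4, 1]
  [0, 0, 0, 0, 4]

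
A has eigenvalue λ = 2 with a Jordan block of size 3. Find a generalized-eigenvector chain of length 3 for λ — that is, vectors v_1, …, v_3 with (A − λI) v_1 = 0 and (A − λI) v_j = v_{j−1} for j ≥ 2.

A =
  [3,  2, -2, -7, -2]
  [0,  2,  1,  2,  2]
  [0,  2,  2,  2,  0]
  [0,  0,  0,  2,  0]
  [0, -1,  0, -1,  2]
A Jordan chain for λ = 2 of length 3:
v_1 = (2, 0, 2, 0, -1)ᵀ
v_2 = (0, 1, 0, 0, 0)ᵀ
v_3 = (2, 0, 1, 0, 0)ᵀ

Let N = A − (2)·I. We want v_3 with N^3 v_3 = 0 but N^2 v_3 ≠ 0; then v_{j-1} := N · v_j for j = 3, …, 2.

Pick v_3 = (2, 0, 1, 0, 0)ᵀ.
Then v_2 = N · v_3 = (0, 1, 0, 0, 0)ᵀ.
Then v_1 = N · v_2 = (2, 0, 2, 0, -1)ᵀ.

Sanity check: (A − (2)·I) v_1 = (0, 0, 0, 0, 0)ᵀ = 0. ✓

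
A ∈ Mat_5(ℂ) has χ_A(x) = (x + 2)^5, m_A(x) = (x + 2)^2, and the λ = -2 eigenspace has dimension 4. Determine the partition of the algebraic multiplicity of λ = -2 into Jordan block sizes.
Block sizes for λ = -2: [2, 1, 1, 1]

Step 1 — from the characteristic polynomial, algebraic multiplicity of λ = -2 is 5. From dim ker(A − (-2)·I) = 4, there are exactly 4 Jordan blocks for λ = -2.
Step 2 — from the minimal polynomial, the factor (x + 2)^2 tells us the largest block for λ = -2 has size 2.
Step 3 — with total size 5, 4 blocks, and largest block 2, the block sizes (in nonincreasing order) are [2, 1, 1, 1].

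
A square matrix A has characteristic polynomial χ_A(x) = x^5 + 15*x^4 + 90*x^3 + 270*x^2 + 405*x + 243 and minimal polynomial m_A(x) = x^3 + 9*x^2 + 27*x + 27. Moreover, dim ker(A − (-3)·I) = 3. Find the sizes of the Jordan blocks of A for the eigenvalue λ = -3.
Block sizes for λ = -3: [3, 1, 1]

Step 1 — from the characteristic polynomial, algebraic multiplicity of λ = -3 is 5. From dim ker(A − (-3)·I) = 3, there are exactly 3 Jordan blocks for λ = -3.
Step 2 — from the minimal polynomial, the factor (x + 3)^3 tells us the largest block for λ = -3 has size 3.
Step 3 — with total size 5, 3 blocks, and largest block 3, the block sizes (in nonincreasing order) are [3, 1, 1].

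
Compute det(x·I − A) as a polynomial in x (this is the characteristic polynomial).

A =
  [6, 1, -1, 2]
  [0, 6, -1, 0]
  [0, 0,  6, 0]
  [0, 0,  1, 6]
x^4 - 24*x^3 + 216*x^2 - 864*x + 1296

Expanding det(x·I − A) (e.g. by cofactor expansion or by noting that A is similar to its Jordan form J, which has the same characteristic polynomial as A) gives
  χ_A(x) = x^4 - 24*x^3 + 216*x^2 - 864*x + 1296
which factors as (x - 6)^4. The eigenvalues (with algebraic multiplicities) are λ = 6 with multiplicity 4.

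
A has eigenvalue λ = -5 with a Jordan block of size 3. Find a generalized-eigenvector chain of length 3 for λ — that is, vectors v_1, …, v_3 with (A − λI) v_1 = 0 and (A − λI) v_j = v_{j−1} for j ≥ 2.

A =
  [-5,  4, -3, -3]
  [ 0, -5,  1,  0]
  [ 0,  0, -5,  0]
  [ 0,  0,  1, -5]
A Jordan chain for λ = -5 of length 3:
v_1 = (1, 0, 0, 0)ᵀ
v_2 = (-3, 1, 0, 1)ᵀ
v_3 = (0, 0, 1, 0)ᵀ

Let N = A − (-5)·I. We want v_3 with N^3 v_3 = 0 but N^2 v_3 ≠ 0; then v_{j-1} := N · v_j for j = 3, …, 2.

Pick v_3 = (0, 0, 1, 0)ᵀ.
Then v_2 = N · v_3 = (-3, 1, 0, 1)ᵀ.
Then v_1 = N · v_2 = (1, 0, 0, 0)ᵀ.

Sanity check: (A − (-5)·I) v_1 = (0, 0, 0, 0)ᵀ = 0. ✓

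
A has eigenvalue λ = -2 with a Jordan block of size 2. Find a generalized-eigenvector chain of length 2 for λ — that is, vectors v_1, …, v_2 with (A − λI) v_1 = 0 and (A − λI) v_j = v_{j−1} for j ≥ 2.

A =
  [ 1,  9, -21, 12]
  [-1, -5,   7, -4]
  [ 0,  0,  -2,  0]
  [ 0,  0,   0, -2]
A Jordan chain for λ = -2 of length 2:
v_1 = (3, -1, 0, 0)ᵀ
v_2 = (1, 0, 0, 0)ᵀ

Let N = A − (-2)·I. We want v_2 with N^2 v_2 = 0 but N^1 v_2 ≠ 0; then v_{j-1} := N · v_j for j = 2, …, 2.

Pick v_2 = (1, 0, 0, 0)ᵀ.
Then v_1 = N · v_2 = (3, -1, 0, 0)ᵀ.

Sanity check: (A − (-2)·I) v_1 = (0, 0, 0, 0)ᵀ = 0. ✓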